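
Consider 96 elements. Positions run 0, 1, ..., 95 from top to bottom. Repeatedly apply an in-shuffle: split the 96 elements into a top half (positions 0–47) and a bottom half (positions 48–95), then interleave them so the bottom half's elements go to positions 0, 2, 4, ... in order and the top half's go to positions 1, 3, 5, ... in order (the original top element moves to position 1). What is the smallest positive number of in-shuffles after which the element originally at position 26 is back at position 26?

48

Follow position 26 under repeated in-shuffles:
26 → 53 → 10 → 21 → 43 → 87 → 78 → 60 → ... → 26 (length 48)
It first returns after 48 in-shuffles.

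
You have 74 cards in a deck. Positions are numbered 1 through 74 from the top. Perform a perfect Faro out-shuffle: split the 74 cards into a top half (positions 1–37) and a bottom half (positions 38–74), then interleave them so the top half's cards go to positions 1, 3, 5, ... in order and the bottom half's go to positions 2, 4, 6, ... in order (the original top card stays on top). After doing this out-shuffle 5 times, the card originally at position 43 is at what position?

31

Track the card's position through each out-shuffle:
43 → 12 → 23 → 45 → 16 → 31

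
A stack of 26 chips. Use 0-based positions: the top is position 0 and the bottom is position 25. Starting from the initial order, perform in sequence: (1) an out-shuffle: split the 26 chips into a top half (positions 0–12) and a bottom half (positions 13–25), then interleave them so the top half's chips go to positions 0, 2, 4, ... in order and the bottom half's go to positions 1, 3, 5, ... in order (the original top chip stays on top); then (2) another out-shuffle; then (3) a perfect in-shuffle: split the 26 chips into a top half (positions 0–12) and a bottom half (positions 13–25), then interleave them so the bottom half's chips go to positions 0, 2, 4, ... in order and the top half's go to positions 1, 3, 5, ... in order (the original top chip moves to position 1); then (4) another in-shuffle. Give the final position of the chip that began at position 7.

Track the chip from position 7 forward through each operation:
  after op 1 (out-shuffle): 7 → 14
  after op 2 (out-shuffle): 14 → 3
  after op 3 (in-shuffle): 3 → 7
  after op 4 (in-shuffle): 7 → 15

15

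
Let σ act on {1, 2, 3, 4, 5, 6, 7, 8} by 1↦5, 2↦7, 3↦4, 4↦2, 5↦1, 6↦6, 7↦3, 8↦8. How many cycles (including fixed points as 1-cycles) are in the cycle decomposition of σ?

Cycle decomposition: (1 5) (2 7 3 4) (6) (8).
4 cycles.

4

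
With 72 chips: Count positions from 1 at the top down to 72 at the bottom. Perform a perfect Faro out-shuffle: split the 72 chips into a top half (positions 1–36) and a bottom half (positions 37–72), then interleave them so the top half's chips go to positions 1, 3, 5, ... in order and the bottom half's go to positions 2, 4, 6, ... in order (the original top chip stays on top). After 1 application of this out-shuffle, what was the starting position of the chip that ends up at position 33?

Work backwards from position 33, undoing one out-shuffle at a time:
33 ← 17
So the chip now at position 33 started at position 17.

17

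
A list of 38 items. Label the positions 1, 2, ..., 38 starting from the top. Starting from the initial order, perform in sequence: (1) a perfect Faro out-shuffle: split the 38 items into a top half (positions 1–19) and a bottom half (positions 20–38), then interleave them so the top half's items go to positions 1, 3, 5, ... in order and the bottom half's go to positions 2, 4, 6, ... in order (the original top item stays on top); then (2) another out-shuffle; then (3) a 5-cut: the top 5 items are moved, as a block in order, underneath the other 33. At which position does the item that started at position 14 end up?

11

Track the item from position 14 forward through each operation:
  after op 1 (out-shuffle): 14 → 27
  after op 2 (out-shuffle): 27 → 16
  after op 3 (cut 5): 16 → 11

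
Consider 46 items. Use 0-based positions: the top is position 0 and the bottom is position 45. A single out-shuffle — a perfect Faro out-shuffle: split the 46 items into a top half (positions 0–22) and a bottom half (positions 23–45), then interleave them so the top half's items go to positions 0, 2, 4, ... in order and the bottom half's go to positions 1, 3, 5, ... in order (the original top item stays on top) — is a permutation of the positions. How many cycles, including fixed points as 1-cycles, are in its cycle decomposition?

Trace each unvisited position around until it returns:
(0) (1 2 4 8 16 32 ... len 12) (3 6 12 24) (5 10 20 40 35 25) (7 14 28 11 22 44 ... len 12) (9 18 36 27) (15 30) (21 42 39 33) ... plus 1 more
9 cycles in total.

9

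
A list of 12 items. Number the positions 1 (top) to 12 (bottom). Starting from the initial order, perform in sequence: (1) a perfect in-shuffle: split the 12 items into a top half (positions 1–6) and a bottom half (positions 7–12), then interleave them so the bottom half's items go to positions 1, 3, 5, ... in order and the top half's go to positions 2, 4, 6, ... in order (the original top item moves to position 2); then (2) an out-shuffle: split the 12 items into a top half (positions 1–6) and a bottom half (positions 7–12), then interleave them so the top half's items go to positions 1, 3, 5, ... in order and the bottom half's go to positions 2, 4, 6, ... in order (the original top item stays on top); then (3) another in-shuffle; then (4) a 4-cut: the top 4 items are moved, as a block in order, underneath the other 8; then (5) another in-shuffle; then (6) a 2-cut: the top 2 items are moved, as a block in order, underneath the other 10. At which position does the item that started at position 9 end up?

Track the item from position 9 forward through each operation:
  after op 1 (in-shuffle): 9 → 5
  after op 2 (out-shuffle): 5 → 9
  after op 3 (in-shuffle): 9 → 5
  after op 4 (cut 4): 5 → 1
  after op 5 (in-shuffle): 1 → 2
  after op 6 (cut 2): 2 → 12

12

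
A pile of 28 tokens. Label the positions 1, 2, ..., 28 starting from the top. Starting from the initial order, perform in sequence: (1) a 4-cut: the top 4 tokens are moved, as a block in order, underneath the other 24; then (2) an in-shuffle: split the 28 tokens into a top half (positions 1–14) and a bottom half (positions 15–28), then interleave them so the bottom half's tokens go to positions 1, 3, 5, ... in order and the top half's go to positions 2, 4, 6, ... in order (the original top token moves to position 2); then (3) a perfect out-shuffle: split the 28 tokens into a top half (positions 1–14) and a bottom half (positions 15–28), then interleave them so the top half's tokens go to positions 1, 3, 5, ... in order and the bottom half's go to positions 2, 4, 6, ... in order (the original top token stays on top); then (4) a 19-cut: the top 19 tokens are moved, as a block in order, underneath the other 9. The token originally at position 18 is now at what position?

9

Track the token from position 18 forward through each operation:
  after op 1 (cut 4): 18 → 14
  after op 2 (in-shuffle): 14 → 28
  after op 3 (out-shuffle): 28 → 28
  after op 4 (cut 19): 28 → 9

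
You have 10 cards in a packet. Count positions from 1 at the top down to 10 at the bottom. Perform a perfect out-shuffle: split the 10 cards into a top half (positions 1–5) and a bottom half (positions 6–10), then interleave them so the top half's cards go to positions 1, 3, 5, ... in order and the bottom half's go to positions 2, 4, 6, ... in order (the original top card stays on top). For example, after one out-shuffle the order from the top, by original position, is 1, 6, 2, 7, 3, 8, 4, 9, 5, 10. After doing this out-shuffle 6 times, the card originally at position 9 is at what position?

9

Track the card's position through each out-shuffle:
9 → 8 → 6 → 2 → 3 → 5 → 9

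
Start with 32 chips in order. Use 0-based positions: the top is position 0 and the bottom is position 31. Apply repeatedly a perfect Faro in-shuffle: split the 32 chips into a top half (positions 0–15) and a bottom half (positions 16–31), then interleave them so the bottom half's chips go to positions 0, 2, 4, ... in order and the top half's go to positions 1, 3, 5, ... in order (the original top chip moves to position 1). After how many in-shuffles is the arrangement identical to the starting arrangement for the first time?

The in-shuffle permutes the 32 positions with cycle lengths [2, 10, 10, 10].
Every chip is home exactly when every cycle has completed a whole number of laps, i.e. after lcm(2, 10) = 10 in-shuffles.

10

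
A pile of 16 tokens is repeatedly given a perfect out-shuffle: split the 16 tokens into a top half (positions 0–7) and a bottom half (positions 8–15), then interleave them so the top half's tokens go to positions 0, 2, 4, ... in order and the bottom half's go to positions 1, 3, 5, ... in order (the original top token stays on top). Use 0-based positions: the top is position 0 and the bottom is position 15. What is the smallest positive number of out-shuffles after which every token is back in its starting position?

The out-shuffle permutes the 16 positions with cycle lengths [1, 1, 2, 4, 4, 4].
Every token is home exactly when every cycle has completed a whole number of laps, i.e. after lcm(1, 2, 4) = 4 out-shuffles.

4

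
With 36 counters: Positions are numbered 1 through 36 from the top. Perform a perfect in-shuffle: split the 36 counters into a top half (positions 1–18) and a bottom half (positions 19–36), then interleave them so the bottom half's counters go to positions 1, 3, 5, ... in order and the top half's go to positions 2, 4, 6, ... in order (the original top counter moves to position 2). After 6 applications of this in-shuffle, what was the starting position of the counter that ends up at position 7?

3

Work backwards from position 7, undoing one in-shuffle at a time:
7 ← 22 ← 11 ← 24 ← 12 ← 6 ← 3
So the counter now at position 7 started at position 3.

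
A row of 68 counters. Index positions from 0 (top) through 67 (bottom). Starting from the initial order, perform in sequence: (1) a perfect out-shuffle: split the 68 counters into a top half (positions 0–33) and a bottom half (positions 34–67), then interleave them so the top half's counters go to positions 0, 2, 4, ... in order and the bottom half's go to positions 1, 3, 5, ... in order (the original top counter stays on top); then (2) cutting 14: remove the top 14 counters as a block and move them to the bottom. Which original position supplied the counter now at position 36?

25

Undo the operations in reverse order, starting from position 36:
  undo op 2 (cut 14): 36 ← 50
  undo op 1 (out-shuffle, from top half): 50 ← 25
So the counter at position 36 came from original position 25.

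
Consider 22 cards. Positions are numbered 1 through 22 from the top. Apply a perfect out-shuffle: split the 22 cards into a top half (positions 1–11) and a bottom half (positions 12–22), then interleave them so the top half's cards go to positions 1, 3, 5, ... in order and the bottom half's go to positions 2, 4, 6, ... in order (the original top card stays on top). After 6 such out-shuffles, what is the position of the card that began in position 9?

Track the card's position through each out-shuffle:
9 → 17 → 12 → 2 → 3 → 5 → 9

9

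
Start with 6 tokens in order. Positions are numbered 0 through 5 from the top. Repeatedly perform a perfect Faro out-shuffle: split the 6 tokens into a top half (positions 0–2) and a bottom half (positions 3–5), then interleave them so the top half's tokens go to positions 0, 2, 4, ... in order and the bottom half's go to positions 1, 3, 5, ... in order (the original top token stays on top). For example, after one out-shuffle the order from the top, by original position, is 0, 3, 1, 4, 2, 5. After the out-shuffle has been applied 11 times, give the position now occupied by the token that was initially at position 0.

0

Position 0 is a fixed point of every out-shuffle, so the token never moves.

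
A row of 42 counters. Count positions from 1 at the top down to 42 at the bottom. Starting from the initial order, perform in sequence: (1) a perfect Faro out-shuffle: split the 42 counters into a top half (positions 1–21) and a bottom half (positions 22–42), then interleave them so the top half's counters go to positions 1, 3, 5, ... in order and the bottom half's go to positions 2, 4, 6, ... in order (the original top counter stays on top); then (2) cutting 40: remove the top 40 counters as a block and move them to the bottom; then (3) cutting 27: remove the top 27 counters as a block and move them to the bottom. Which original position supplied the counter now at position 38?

Undo the operations in reverse order, starting from position 38:
  undo op 3 (cut 27): 38 ← 23
  undo op 2 (cut 40): 23 ← 21
  undo op 1 (out-shuffle, from top half): 21 ← 11
So the counter at position 38 came from original position 11.

11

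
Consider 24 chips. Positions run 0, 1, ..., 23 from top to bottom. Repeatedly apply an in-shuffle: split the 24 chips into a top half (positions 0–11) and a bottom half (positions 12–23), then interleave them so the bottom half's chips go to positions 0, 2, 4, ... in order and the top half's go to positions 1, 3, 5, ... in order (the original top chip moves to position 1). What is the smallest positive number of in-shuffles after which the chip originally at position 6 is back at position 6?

20

Follow position 6 under repeated in-shuffles:
6 → 13 → 2 → 5 → 11 → 23 → 22 → 20 → 16 → 8 → 17 → 10 → 21 → 18 → 12 → 0 → 1 → 3 → 7 → 15 → 6
It first returns after 20 in-shuffles.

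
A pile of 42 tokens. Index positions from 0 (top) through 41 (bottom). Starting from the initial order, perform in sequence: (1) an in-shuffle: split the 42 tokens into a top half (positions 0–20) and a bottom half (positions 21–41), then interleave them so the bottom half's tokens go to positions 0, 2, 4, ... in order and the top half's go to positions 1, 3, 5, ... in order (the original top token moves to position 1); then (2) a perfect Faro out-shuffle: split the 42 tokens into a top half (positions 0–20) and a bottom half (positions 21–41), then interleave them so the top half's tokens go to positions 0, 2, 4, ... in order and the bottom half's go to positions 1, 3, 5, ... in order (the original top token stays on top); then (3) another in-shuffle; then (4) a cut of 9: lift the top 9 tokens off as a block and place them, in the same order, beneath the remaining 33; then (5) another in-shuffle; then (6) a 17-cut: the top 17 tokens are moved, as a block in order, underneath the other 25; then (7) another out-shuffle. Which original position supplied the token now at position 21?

25

Undo the operations in reverse order, starting from position 21:
  undo op 7 (out-shuffle, from bottom half): 21 ← 31
  undo op 6 (cut 17): 31 ← 6
  undo op 5 (in-shuffle, from bottom half): 6 ← 24
  undo op 4 (cut 9): 24 ← 33
  undo op 3 (in-shuffle, from top half): 33 ← 16
  undo op 2 (out-shuffle, from top half): 16 ← 8
  undo op 1 (in-shuffle, from bottom half): 8 ← 25
So the token at position 21 came from original position 25.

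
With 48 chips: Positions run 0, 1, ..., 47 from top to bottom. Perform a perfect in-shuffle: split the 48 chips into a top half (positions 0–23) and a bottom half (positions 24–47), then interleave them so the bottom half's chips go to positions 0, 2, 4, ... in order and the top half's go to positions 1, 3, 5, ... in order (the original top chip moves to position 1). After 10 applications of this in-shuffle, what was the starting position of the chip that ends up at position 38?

Work backwards from position 38, undoing one in-shuffle at a time:
38 ← 43 ← 21 ← 10 ← 29 ← 14 ← 31 ← 15 ← 7 ← 3 ← 1
So the chip now at position 38 started at position 1.

1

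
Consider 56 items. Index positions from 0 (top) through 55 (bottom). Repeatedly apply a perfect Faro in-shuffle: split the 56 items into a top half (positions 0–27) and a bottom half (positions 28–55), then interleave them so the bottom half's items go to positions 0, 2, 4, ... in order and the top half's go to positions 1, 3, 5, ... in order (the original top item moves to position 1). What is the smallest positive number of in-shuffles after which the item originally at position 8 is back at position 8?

Follow position 8 under repeated in-shuffles:
8 → 17 → 35 → 14 → 29 → 2 → 5 → 11 → 23 → 47 → 38 → 20 → 41 → 26 → 53 → 50 → 44 → 32 → 8
It first returns after 18 in-shuffles.

18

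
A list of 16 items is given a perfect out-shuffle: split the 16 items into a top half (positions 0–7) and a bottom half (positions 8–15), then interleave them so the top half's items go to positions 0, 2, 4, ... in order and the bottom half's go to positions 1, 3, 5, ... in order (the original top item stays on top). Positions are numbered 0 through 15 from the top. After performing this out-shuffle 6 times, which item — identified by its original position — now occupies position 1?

4

Work backwards from position 1, undoing one out-shuffle at a time:
1 ← 8 ← 4 ← 2 ← 1 ← 8 ← 4
So the item now at position 1 started at position 4.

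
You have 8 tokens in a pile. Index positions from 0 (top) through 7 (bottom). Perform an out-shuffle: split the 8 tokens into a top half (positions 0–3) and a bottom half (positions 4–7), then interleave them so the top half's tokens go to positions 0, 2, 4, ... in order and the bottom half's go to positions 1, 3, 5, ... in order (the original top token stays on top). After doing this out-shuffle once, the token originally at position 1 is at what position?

Track the token's position through each out-shuffle:
1 → 2

2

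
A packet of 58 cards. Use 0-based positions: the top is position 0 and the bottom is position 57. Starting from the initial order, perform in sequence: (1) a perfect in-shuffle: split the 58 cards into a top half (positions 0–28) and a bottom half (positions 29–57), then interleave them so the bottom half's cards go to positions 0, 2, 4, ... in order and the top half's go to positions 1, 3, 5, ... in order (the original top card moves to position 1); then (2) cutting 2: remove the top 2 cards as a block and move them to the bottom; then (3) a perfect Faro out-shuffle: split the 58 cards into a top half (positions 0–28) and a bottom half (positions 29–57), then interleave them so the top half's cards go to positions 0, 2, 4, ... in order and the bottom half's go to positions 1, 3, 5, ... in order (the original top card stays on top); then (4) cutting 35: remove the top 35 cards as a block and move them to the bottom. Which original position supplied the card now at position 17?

43

Undo the operations in reverse order, starting from position 17:
  undo op 4 (cut 35): 17 ← 52
  undo op 3 (out-shuffle, from top half): 52 ← 26
  undo op 2 (cut 2): 26 ← 28
  undo op 1 (in-shuffle, from bottom half): 28 ← 43
So the card at position 17 came from original position 43.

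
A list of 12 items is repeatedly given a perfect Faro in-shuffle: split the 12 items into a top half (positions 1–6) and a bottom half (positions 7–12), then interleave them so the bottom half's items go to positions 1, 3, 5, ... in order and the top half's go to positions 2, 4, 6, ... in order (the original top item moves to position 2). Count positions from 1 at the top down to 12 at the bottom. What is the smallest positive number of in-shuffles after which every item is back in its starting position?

The in-shuffle permutes the 12 positions with cycle lengths [12].
Every item is home exactly when every cycle has completed a whole number of laps, i.e. after lcm(12) = 12 in-shuffles.

12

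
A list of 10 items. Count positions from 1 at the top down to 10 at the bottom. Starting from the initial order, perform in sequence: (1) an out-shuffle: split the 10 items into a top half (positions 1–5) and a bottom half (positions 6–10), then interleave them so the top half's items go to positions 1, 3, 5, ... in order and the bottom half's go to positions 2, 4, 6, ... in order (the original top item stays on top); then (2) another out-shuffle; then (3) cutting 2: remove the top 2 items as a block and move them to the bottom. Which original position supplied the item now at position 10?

Undo the operations in reverse order, starting from position 10:
  undo op 3 (cut 2): 10 ← 2
  undo op 2 (out-shuffle, from bottom half): 2 ← 6
  undo op 1 (out-shuffle, from bottom half): 6 ← 8
So the item at position 10 came from original position 8.

8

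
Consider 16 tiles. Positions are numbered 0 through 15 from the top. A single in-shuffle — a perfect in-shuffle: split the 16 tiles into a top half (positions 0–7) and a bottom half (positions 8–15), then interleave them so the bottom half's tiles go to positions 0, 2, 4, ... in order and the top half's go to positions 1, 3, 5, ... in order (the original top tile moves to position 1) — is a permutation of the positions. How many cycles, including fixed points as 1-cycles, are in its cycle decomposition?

2

Trace each unvisited position around until it returns:
(0 1 3 7 15 14 12 8) (2 5 11 6 13 10 4 9)
2 cycles in total.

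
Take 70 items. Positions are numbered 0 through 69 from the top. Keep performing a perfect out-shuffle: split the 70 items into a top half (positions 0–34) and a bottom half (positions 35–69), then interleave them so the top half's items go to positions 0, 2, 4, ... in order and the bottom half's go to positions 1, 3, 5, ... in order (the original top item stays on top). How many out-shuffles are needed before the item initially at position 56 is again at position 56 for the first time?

22

Follow position 56 under repeated out-shuffles:
56 → 43 → 17 → 34 → 68 → 67 → 65 → 61 → ... → 56 (length 22)
It first returns after 22 out-shuffles.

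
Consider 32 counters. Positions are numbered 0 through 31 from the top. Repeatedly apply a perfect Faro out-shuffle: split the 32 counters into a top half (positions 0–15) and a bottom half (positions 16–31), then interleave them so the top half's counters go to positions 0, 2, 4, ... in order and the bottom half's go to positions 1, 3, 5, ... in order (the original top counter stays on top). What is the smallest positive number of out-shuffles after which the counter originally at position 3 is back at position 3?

Follow position 3 under repeated out-shuffles:
3 → 6 → 12 → 24 → 17 → 3
It first returns after 5 out-shuffles.

5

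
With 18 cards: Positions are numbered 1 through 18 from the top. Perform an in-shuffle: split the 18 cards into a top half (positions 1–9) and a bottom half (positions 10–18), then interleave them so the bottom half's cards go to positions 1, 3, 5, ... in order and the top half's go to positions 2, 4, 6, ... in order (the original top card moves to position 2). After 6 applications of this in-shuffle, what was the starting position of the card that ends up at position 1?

Work backwards from position 1, undoing one in-shuffle at a time:
1 ← 10 ← 5 ← 12 ← 6 ← 3 ← 11
So the card now at position 1 started at position 11.

11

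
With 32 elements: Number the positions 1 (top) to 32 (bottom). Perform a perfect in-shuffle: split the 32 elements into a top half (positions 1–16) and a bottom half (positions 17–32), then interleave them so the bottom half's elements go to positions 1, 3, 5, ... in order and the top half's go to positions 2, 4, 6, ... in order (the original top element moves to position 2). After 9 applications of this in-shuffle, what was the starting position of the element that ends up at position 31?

29

Work backwards from position 31, undoing one in-shuffle at a time:
31 ← 32 ← 16 ← 8 ← 4 ← 2 ← 1 ← 17 ← 25 ← 29
So the element now at position 31 started at position 29.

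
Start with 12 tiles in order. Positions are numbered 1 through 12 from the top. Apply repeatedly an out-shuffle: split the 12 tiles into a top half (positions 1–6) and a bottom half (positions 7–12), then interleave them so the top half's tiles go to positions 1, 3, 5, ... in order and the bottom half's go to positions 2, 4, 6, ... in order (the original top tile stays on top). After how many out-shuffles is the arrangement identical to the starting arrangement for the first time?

The out-shuffle permutes the 12 positions with cycle lengths [1, 1, 10].
Every tile is home exactly when every cycle has completed a whole number of laps, i.e. after lcm(1, 10) = 10 out-shuffles.

10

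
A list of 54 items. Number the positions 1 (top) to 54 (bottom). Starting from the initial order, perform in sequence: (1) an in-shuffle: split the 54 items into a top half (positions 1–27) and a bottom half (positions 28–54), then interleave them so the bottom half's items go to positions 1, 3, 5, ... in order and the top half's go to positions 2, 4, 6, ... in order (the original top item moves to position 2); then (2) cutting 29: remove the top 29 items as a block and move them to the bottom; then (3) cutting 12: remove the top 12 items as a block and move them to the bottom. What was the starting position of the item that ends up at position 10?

53

Undo the operations in reverse order, starting from position 10:
  undo op 3 (cut 12): 10 ← 22
  undo op 2 (cut 29): 22 ← 51
  undo op 1 (in-shuffle, from bottom half): 51 ← 53
So the item at position 10 came from original position 53.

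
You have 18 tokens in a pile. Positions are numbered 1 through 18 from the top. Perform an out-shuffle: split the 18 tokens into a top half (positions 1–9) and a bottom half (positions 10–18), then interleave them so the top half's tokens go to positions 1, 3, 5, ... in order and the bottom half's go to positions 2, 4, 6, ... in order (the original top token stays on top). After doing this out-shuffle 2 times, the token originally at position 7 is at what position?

8

Track the token's position through each out-shuffle:
7 → 13 → 8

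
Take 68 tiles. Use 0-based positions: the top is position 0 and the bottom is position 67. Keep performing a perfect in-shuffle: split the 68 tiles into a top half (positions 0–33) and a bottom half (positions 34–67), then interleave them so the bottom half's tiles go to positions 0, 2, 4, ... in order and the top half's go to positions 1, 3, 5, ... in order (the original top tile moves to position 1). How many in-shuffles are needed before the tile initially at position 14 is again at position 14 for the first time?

11

Follow position 14 under repeated in-shuffles:
14 → 29 → 59 → 50 → 32 → 65 → 62 → 56 → 44 → 20 → 41 → 14
It first returns after 11 in-shuffles.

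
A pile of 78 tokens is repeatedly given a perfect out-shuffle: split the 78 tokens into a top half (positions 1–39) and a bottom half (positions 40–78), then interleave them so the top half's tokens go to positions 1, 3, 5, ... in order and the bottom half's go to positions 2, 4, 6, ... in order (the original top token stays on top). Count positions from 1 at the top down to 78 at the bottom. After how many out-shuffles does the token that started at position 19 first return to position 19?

30

Follow position 19 under repeated out-shuffles:
19 → 37 → 73 → 68 → 58 → 38 → 75 → 72 → ... → 19 (length 30)
It first returns after 30 out-shuffles.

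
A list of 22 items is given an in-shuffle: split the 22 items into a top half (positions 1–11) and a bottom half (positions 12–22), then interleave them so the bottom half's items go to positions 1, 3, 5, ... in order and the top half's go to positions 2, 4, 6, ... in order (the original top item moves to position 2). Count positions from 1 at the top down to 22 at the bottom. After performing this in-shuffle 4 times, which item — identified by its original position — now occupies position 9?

Work backwards from position 9, undoing one in-shuffle at a time:
9 ← 16 ← 8 ← 4 ← 2
So the item now at position 9 started at position 2.

2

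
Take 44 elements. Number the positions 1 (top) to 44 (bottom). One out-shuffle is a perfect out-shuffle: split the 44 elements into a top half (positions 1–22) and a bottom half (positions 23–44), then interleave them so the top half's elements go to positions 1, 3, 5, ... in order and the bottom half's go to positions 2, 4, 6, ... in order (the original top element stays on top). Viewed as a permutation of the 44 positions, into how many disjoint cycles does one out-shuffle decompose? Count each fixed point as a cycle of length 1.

5

Trace each unvisited position around until it returns:
(1) (2 3 5 9 17 33 ... len 14) (4 7 13 25 6 11 ... len 14) (8 15 29 14 27 10 ... len 14) (44)
5 cycles in total.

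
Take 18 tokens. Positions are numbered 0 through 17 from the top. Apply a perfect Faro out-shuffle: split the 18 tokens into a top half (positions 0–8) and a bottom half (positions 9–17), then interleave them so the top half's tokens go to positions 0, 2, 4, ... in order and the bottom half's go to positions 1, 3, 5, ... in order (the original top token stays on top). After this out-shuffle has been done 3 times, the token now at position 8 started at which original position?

Work backwards from position 8, undoing one out-shuffle at a time:
8 ← 4 ← 2 ← 1
So the token now at position 8 started at position 1.

1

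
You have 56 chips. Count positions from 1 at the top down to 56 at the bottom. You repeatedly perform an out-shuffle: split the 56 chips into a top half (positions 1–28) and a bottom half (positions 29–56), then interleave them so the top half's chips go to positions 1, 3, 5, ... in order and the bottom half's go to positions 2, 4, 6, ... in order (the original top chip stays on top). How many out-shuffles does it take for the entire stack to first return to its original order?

The out-shuffle permutes the 56 positions with cycle lengths [1, 1, 4, 10, 20, 20].
Every chip is home exactly when every cycle has completed a whole number of laps, i.e. after lcm(1, 4, 10, 20) = 20 out-shuffles.

20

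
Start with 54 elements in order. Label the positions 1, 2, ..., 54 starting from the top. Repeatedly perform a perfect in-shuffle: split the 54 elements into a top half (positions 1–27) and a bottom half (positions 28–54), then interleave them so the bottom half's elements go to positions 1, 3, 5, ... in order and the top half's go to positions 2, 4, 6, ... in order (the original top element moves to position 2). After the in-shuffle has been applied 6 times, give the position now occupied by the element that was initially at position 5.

Track the element's position through each in-shuffle:
5 → 10 → 20 → 40 → 25 → 50 → 45

45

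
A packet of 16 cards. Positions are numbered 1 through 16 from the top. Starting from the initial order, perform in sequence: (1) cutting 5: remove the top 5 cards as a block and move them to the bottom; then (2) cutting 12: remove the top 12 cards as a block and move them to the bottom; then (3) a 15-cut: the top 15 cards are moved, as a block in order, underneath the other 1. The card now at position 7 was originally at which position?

7

Undo the operations in reverse order, starting from position 7:
  undo op 3 (cut 15): 7 ← 6
  undo op 2 (cut 12): 6 ← 2
  undo op 1 (cut 5): 2 ← 7
So the card at position 7 came from original position 7.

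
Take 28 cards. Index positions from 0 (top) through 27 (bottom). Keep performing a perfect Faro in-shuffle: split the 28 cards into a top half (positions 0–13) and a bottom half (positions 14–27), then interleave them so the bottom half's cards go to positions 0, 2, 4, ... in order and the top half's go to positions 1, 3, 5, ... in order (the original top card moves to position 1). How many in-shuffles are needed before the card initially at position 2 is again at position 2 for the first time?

28

Follow position 2 under repeated in-shuffles:
2 → 5 → 11 → 23 → 18 → 8 → 17 → 6 → ... → 2 (length 28)
It first returns after 28 in-shuffles.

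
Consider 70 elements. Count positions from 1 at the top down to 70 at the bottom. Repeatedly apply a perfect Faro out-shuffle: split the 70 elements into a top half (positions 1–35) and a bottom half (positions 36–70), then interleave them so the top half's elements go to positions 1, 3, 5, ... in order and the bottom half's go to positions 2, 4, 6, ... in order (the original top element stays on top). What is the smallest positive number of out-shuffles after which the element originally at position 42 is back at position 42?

Follow position 42 under repeated out-shuffles:
42 → 14 → 27 → 53 → 36 → 2 → 3 → 5 → ... → 42 (length 22)
It first returns after 22 out-shuffles.

22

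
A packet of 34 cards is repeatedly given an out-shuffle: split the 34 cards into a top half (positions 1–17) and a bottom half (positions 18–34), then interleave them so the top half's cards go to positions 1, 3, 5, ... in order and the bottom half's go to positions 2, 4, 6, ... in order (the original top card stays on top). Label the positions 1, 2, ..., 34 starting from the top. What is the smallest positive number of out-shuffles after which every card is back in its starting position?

The out-shuffle permutes the 34 positions with cycle lengths [1, 1, 2, 10, 10, 10].
Every card is home exactly when every cycle has completed a whole number of laps, i.e. after lcm(1, 2, 10) = 10 out-shuffles.

10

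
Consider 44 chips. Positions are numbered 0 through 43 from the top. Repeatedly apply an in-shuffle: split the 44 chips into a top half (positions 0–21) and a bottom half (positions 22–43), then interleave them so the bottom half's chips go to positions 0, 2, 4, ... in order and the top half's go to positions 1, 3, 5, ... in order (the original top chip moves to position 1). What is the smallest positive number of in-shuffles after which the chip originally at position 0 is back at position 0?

12

Follow position 0 under repeated in-shuffles:
0 → 1 → 3 → 7 → 15 → 31 → 18 → 37 → 30 → 16 → 33 → 22 → 0
It first returns after 12 in-shuffles.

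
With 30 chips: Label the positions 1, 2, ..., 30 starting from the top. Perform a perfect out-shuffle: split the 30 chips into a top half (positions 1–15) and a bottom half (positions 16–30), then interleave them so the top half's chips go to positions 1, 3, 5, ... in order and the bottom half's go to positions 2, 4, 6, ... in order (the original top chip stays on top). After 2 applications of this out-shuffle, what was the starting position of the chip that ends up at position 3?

16

Work backwards from position 3, undoing one out-shuffle at a time:
3 ← 2 ← 16
So the chip now at position 3 started at position 16.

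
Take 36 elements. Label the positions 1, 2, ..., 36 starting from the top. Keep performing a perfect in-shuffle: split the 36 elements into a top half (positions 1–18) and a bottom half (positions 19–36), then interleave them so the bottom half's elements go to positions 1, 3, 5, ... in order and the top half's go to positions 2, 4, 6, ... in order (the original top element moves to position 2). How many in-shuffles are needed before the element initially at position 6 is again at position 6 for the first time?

36

Follow position 6 under repeated in-shuffles:
6 → 12 → 24 → 11 → 22 → 7 → 14 → 28 → ... → 6 (length 36)
It first returns after 36 in-shuffles.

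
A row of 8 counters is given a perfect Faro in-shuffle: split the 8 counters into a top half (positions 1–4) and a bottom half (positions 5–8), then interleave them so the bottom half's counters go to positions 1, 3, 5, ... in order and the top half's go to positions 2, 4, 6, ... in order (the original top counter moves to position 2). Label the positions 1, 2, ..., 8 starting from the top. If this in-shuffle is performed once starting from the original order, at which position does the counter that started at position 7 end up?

5

Track the counter's position through each in-shuffle:
7 → 5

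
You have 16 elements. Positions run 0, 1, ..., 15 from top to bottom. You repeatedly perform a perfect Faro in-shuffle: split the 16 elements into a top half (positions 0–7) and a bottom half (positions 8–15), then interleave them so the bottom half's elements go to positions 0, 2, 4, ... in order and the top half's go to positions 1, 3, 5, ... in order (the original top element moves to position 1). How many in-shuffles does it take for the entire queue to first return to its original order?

8

The in-shuffle permutes the 16 positions with cycle lengths [8, 8].
Every element is home exactly when every cycle has completed a whole number of laps, i.e. after lcm(8) = 8 in-shuffles.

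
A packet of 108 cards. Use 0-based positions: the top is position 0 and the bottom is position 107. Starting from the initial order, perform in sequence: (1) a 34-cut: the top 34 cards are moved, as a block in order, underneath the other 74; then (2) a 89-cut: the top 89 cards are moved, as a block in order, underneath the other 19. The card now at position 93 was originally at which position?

0

Undo the operations in reverse order, starting from position 93:
  undo op 2 (cut 89): 93 ← 74
  undo op 1 (cut 34): 74 ← 0
So the card at position 93 came from original position 0.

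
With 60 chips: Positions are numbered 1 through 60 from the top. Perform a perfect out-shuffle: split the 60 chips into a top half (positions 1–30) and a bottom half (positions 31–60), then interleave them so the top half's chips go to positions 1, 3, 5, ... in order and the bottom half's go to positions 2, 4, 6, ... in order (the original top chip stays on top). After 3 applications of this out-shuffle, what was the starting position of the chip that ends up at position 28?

Work backwards from position 28, undoing one out-shuffle at a time:
28 ← 44 ← 52 ← 56
So the chip now at position 28 started at position 56.

56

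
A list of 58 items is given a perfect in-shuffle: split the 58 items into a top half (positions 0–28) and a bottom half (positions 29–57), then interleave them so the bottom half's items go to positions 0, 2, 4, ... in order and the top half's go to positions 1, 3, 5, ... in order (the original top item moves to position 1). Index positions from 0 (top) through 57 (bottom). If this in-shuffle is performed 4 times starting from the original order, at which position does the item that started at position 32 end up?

55

Track the item's position through each in-shuffle:
32 → 6 → 13 → 27 → 55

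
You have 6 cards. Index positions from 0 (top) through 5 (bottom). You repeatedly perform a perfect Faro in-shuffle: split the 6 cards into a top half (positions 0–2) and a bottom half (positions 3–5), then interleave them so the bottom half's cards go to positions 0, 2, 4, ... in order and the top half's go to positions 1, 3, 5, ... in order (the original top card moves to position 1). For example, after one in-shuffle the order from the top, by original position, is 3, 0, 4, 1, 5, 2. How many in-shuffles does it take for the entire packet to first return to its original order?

3

The in-shuffle permutes the 6 positions with cycle lengths [3, 3].
Every card is home exactly when every cycle has completed a whole number of laps, i.e. after lcm(3) = 3 in-shuffles.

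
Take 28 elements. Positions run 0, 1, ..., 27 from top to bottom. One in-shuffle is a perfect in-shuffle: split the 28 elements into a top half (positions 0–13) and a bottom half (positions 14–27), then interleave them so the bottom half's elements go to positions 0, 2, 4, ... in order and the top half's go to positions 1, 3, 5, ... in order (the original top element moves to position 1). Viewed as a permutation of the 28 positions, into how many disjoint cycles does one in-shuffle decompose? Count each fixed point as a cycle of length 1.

1

Trace each unvisited position around until it returns:
(0 1 3 7 15 2 ... len 28)
1 cycle in total.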